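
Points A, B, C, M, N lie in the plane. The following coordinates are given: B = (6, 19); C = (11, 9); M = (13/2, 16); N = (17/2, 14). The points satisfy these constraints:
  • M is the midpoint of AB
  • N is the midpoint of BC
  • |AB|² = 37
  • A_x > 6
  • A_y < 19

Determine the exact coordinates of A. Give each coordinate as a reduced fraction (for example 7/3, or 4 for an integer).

A = (7, 13)

1. A_x = 7  [A = 2·M−B = 2·(13/2, 16)−(6, 19)]
2. A_y = 13  [A = 2·M−B = 2·(13/2, 16)−(6, 19)]
   so A = (7, 13)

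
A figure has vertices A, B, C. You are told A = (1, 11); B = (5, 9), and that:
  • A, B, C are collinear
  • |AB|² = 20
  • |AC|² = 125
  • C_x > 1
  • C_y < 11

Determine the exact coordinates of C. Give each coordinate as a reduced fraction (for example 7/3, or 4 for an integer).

1. C_x = 11  [[A, B, C are collinear ⇒ 2x+4y-46=0] ∩ [|C−(1, 11)|²=125]]
2. C_y = 6  [[A, B, C are collinear ⇒ 2x+4y-46=0] ∩ [|C−(1, 11)|²=125]]
   so C = (11, 6)

C = (11, 6)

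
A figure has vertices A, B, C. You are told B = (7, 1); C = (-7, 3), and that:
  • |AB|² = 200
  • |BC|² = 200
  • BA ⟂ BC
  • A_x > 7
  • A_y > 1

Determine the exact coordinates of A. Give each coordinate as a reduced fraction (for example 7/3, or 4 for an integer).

1. A_x = 9  [[BA ⟂ BC ⇒ -14x+2y+96=0] ∩ [|A−(7, 1)|²=200]]
2. A_y = 15  [[BA ⟂ BC ⇒ -14x+2y+96=0] ∩ [|A−(7, 1)|²=200]]
   so A = (9, 15)

A = (9, 15)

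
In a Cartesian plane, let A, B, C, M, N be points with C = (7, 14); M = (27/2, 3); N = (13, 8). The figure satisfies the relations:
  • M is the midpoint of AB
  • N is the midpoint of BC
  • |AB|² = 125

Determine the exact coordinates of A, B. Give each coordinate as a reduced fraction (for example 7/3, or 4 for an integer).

1. B_x = 19  [B = 2·N−C = 2·(13, 8)−(7, 14)]
2. B_y = 2  [B = 2·N−C = 2·(13, 8)−(7, 14)]
   so B = (19, 2)
3. A_x = 8  [A = 2·M−B = 2·(27/2, 3)−(19, 2)]
4. A_y = 4  [A = 2·M−B = 2·(27/2, 3)−(19, 2)]
   so A = (8, 4)

A = (8, 4)
B = (19, 2)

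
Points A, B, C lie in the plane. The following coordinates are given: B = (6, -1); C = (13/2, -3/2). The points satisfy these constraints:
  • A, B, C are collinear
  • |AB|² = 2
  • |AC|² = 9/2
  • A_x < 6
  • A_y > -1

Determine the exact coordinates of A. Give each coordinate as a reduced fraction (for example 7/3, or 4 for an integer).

A = (5, 0)

1. A_x = 5  [[A, B, C are collinear ⇒ 1/2x+1/2y-5/2=0] ∩ [|A−(6, -1)|²=2]]
2. A_y = 0  [[A, B, C are collinear ⇒ 1/2x+1/2y-5/2=0] ∩ [|A−(6, -1)|²=2]]
   so A = (5, 0)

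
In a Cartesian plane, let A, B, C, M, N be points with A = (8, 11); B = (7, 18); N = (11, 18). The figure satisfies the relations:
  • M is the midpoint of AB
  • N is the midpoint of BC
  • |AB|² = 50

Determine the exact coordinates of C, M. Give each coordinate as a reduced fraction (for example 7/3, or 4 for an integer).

C = (15, 18)
M = (15/2, 29/2)

1. M_x = 15/2  [2·M = A+B = (8, 11)+(7, 18)]
2. M_y = 29/2  [2·M = A+B = (8, 11)+(7, 18)]
   so M = (15/2, 29/2)
3. C_x = 15  [C = 2·N−B = 2·(11, 18)−(7, 18)]
4. C_y = 18  [C = 2·N−B = 2·(11, 18)−(7, 18)]
   so C = (15, 18)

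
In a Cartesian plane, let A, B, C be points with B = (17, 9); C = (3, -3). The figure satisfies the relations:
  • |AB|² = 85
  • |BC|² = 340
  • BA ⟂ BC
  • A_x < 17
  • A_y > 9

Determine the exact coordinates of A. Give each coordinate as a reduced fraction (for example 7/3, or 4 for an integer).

1. A_x = 11  [[BA ⟂ BC ⇒ -14x-12y+346=0] ∩ [|A−(17, 9)|²=85]]
2. A_y = 16  [[BA ⟂ BC ⇒ -14x-12y+346=0] ∩ [|A−(17, 9)|²=85]]
   so A = (11, 16)

A = (11, 16)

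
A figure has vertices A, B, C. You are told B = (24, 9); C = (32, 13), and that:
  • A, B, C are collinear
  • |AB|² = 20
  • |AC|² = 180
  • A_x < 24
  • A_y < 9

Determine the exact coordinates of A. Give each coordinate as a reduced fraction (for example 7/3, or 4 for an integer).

1. A_x = 20  [[A, B, C are collinear ⇒ -4x+8y+24=0] ∩ [|A−(24, 9)|²=20]]
2. A_y = 7  [[A, B, C are collinear ⇒ -4x+8y+24=0] ∩ [|A−(24, 9)|²=20]]
   so A = (20, 7)

A = (20, 7)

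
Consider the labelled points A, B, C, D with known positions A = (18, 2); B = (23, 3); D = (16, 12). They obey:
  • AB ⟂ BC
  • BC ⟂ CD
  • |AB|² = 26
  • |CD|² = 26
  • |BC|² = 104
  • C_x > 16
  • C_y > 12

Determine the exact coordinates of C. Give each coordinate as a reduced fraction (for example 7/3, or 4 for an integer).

C = (21, 13)

1. C_x = 21  [[AB ⟂ BC ⇒ 5x+1y-118=0] ∩ [|C−(16, 12)|²=26]]
2. C_y = 13  [[AB ⟂ BC ⇒ 5x+1y-118=0] ∩ [|C−(16, 12)|²=26]]
   so C = (21, 13)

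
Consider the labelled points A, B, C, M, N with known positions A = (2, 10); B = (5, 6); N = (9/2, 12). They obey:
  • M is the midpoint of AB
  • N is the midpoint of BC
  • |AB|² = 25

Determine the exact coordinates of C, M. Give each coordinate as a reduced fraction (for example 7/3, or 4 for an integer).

C = (4, 18)
M = (7/2, 8)

1. M_x = 7/2  [2·M = A+B = (2, 10)+(5, 6)]
2. M_y = 8  [2·M = A+B = (2, 10)+(5, 6)]
   so M = (7/2, 8)
3. C_x = 4  [C = 2·N−B = 2·(9/2, 12)−(5, 6)]
4. C_y = 18  [C = 2·N−B = 2·(9/2, 12)−(5, 6)]
   so C = (4, 18)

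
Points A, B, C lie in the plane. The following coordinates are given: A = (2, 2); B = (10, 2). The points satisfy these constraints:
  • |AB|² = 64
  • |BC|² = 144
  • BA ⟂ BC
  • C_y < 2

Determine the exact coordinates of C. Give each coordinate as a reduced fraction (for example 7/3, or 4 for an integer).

C = (10, -10)

1. C_x = 10  [[BA ⟂ BC ⇒ -8x+80=0] ∩ [|C−(10, 2)|²=144]]
2. C_y = -10  [[BA ⟂ BC ⇒ -8x+80=0] ∩ [|C−(10, 2)|²=144]]
   so C = (10, -10)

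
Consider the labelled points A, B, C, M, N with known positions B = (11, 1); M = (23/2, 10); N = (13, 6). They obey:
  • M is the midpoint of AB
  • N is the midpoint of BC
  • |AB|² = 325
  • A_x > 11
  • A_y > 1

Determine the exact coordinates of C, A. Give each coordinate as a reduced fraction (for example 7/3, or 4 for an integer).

1. A_x = 12  [A = 2·M−B = 2·(23/2, 10)−(11, 1)]
2. A_y = 19  [A = 2·M−B = 2·(23/2, 10)−(11, 1)]
   so A = (12, 19)
3. C_x = 15  [C = 2·N−B = 2·(13, 6)−(11, 1)]
4. C_y = 11  [C = 2·N−B = 2·(13, 6)−(11, 1)]
   so C = (15, 11)

C = (15, 11)
A = (12, 19)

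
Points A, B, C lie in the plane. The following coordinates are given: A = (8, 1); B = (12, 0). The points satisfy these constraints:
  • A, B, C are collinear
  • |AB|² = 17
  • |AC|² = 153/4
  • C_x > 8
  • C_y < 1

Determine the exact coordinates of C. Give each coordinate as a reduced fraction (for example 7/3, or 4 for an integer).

1. C_x = 14  [[A, B, C are collinear ⇒ 1x+4y-12=0] ∩ [|C−(8, 1)|²=153/4]]
2. C_y = -1/2  [[A, B, C are collinear ⇒ 1x+4y-12=0] ∩ [|C−(8, 1)|²=153/4]]
   so C = (14, -1/2)

C = (14, -1/2)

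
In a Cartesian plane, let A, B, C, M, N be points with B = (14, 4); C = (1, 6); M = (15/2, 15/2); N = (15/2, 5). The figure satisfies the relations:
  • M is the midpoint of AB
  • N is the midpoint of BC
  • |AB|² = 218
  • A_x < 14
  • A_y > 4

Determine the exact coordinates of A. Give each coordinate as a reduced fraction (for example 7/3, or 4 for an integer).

A = (1, 11)

1. A_x = 1  [A = 2·M−B = 2·(15/2, 15/2)−(14, 4)]
2. A_y = 11  [A = 2·M−B = 2·(15/2, 15/2)−(14, 4)]
   so A = (1, 11)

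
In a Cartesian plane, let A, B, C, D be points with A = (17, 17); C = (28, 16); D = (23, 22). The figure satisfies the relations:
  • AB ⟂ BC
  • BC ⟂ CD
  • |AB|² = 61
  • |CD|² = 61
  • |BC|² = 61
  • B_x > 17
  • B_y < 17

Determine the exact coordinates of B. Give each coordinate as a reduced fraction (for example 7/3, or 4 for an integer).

B = (22, 11)

1. B_x = 22  [[BC ⟂ CD ⇒ 5x-6y-44=0] ∩ [|B−(17, 17)|²=61]]
2. B_y = 11  [[BC ⟂ CD ⇒ 5x-6y-44=0] ∩ [|B−(17, 17)|²=61]]
   so B = (22, 11)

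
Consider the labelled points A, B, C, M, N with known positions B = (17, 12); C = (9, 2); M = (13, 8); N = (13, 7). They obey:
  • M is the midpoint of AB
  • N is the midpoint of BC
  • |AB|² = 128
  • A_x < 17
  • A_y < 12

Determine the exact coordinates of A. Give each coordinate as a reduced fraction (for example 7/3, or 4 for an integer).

A = (9, 4)

1. A_x = 9  [A = 2·M−B = 2·(13, 8)−(17, 12)]
2. A_y = 4  [A = 2·M−B = 2·(13, 8)−(17, 12)]
   so A = (9, 4)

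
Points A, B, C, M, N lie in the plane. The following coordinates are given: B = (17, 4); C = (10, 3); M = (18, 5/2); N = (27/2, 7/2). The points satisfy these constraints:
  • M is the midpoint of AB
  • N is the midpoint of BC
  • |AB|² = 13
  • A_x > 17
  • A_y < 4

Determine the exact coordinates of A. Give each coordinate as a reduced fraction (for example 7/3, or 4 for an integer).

1. A_x = 19  [A = 2·M−B = 2·(18, 5/2)−(17, 4)]
2. A_y = 1  [A = 2·M−B = 2·(18, 5/2)−(17, 4)]
   so A = (19, 1)

A = (19, 1)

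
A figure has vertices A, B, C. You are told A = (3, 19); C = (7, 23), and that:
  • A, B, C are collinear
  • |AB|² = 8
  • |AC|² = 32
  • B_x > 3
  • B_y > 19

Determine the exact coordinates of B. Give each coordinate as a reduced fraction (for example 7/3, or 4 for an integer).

B = (5, 21)

1. B_x = 5  [[A, B, C are collinear ⇒ 4x-4y+64=0] ∩ [|B−(3, 19)|²=8]]
2. B_y = 21  [[A, B, C are collinear ⇒ 4x-4y+64=0] ∩ [|B−(3, 19)|²=8]]
   so B = (5, 21)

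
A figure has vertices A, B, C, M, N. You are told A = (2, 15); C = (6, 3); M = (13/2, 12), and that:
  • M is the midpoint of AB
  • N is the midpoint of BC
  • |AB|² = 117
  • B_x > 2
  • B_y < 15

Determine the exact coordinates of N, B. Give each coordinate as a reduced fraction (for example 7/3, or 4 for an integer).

N = (17/2, 6)
B = (11, 9)

1. B_x = 11  [B = 2·M−A = 2·(13/2, 12)−(2, 15)]
2. B_y = 9  [B = 2·M−A = 2·(13/2, 12)−(2, 15)]
   so B = (11, 9)
3. N_x = 17/2  [2·N = B+C = (11, 9)+(6, 3)]
4. N_y = 6  [2·N = B+C = (11, 9)+(6, 3)]
   so N = (17/2, 6)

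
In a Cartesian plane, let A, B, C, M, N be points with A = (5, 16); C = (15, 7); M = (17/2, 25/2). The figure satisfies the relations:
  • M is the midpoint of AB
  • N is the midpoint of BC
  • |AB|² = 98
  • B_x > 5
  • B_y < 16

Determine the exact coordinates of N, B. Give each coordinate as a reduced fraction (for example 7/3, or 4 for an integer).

N = (27/2, 8)
B = (12, 9)

1. B_x = 12  [B = 2·M−A = 2·(17/2, 25/2)−(5, 16)]
2. B_y = 9  [B = 2·M−A = 2·(17/2, 25/2)−(5, 16)]
   so B = (12, 9)
3. N_x = 27/2  [2·N = B+C = (12, 9)+(15, 7)]
4. N_y = 8  [2·N = B+C = (12, 9)+(15, 7)]
   so N = (27/2, 8)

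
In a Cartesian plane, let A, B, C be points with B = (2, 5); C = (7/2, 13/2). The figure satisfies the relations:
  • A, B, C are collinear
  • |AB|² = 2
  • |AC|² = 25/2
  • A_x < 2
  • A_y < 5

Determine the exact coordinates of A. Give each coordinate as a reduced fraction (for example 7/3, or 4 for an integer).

A = (1, 4)

1. A_x = 1  [[A, B, C are collinear ⇒ -3/2x+3/2y-9/2=0] ∩ [|A−(2, 5)|²=2]]
2. A_y = 4  [[A, B, C are collinear ⇒ -3/2x+3/2y-9/2=0] ∩ [|A−(2, 5)|²=2]]
   so A = (1, 4)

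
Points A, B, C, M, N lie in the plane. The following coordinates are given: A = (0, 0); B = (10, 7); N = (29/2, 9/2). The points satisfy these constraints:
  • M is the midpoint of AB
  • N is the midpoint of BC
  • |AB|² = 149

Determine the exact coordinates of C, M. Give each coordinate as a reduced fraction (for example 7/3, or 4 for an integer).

C = (19, 2)
M = (5, 7/2)

1. M_x = 5  [2·M = A+B = (0, 0)+(10, 7)]
2. M_y = 7/2  [2·M = A+B = (0, 0)+(10, 7)]
   so M = (5, 7/2)
3. C_x = 19  [C = 2·N−B = 2·(29/2, 9/2)−(10, 7)]
4. C_y = 2  [C = 2·N−B = 2·(29/2, 9/2)−(10, 7)]
   so C = (19, 2)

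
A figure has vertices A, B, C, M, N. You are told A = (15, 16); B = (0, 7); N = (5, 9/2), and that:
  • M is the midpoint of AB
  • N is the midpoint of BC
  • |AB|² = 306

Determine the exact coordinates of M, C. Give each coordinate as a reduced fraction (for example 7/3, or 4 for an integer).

M = (15/2, 23/2)
C = (10, 2)

1. M_x = 15/2  [2·M = A+B = (15, 16)+(0, 7)]
2. M_y = 23/2  [2·M = A+B = (15, 16)+(0, 7)]
   so M = (15/2, 23/2)
3. C_x = 10  [C = 2·N−B = 2·(5, 9/2)−(0, 7)]
4. C_y = 2  [C = 2·N−B = 2·(5, 9/2)−(0, 7)]
   so C = (10, 2)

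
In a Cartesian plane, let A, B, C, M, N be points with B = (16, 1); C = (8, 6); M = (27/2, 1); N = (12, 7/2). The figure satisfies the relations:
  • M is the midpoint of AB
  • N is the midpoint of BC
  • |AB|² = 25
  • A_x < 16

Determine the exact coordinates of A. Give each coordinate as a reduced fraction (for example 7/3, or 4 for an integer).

A = (11, 1)

1. A_x = 11  [A = 2·M−B = 2·(27/2, 1)−(16, 1)]
2. A_y = 1  [A = 2·M−B = 2·(27/2, 1)−(16, 1)]
   so A = (11, 1)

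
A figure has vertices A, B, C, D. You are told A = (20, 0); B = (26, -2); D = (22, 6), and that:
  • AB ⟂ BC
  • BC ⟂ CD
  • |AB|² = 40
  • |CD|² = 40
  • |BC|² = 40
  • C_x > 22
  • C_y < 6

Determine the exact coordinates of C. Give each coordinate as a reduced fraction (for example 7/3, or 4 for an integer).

C = (28, 4)

1. C_x = 28  [[AB ⟂ BC ⇒ 6x-2y-160=0] ∩ [|C−(22, 6)|²=40]]
2. C_y = 4  [[AB ⟂ BC ⇒ 6x-2y-160=0] ∩ [|C−(22, 6)|²=40]]
   so C = (28, 4)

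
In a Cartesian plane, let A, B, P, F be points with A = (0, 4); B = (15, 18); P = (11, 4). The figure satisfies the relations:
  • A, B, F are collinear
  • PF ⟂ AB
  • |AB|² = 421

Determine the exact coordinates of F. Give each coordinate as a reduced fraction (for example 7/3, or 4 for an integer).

F = (2475/421, 3994/421)

1. F_x = 2475/421  [[A, B, F are collinear ⇒ -14x+15y-60=0] ∩ [PF ⟂ AB ⇒ 15x+14y-221=0]]
2. F_y = 3994/421  [[A, B, F are collinear ⇒ -14x+15y-60=0] ∩ [PF ⟂ AB ⇒ 15x+14y-221=0]]
   so F = (2475/421, 3994/421)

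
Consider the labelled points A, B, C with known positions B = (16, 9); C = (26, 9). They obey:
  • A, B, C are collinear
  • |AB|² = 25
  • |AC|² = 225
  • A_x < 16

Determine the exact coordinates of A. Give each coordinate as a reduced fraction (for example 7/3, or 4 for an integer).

1. A_x = 11  [[A, B, C are collinear ⇒ 10y-90=0] ∩ [|A−(16, 9)|²=25]]
2. A_y = 9  [[A, B, C are collinear ⇒ 10y-90=0] ∩ [|A−(16, 9)|²=25]]
   so A = (11, 9)

A = (11, 9)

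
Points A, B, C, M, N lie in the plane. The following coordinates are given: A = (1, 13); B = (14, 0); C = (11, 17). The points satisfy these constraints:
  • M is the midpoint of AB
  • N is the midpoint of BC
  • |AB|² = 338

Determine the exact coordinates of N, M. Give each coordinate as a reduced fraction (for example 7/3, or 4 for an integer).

N = (25/2, 17/2)
M = (15/2, 13/2)

1. M_x = 15/2  [2·M = A+B = (1, 13)+(14, 0)]
2. M_y = 13/2  [2·M = A+B = (1, 13)+(14, 0)]
   so M = (15/2, 13/2)
3. N_x = 25/2  [2·N = B+C = (14, 0)+(11, 17)]
4. N_y = 17/2  [2·N = B+C = (14, 0)+(11, 17)]
   so N = (25/2, 17/2)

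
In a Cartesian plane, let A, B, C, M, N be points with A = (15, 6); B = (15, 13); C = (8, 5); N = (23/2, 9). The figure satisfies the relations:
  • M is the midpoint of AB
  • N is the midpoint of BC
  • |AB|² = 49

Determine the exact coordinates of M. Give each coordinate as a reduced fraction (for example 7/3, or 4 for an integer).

M = (15, 19/2)

1. M_x = 15  [2·M = A+B = (15, 6)+(15, 13)]
2. M_y = 19/2  [2·M = A+B = (15, 6)+(15, 13)]
   so M = (15, 19/2)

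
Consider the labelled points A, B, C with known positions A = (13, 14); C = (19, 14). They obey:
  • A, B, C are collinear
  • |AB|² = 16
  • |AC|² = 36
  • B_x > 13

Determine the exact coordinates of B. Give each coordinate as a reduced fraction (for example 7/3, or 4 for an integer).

B = (17, 14)

1. B_x = 17  [[A, B, C are collinear ⇒ -6y+84=0] ∩ [|B−(13, 14)|²=16]]
2. B_y = 14  [[A, B, C are collinear ⇒ -6y+84=0] ∩ [|B−(13, 14)|²=16]]
   so B = (17, 14)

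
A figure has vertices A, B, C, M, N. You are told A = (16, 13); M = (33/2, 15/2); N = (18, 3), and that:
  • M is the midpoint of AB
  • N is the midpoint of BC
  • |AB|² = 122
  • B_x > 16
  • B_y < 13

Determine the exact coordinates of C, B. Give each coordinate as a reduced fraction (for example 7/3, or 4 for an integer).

C = (19, 4)
B = (17, 2)

1. B_x = 17  [B = 2·M−A = 2·(33/2, 15/2)−(16, 13)]
2. B_y = 2  [B = 2·M−A = 2·(33/2, 15/2)−(16, 13)]
   so B = (17, 2)
3. C_x = 19  [C = 2·N−B = 2·(18, 3)−(17, 2)]
4. C_y = 4  [C = 2·N−B = 2·(18, 3)−(17, 2)]
   so C = (19, 4)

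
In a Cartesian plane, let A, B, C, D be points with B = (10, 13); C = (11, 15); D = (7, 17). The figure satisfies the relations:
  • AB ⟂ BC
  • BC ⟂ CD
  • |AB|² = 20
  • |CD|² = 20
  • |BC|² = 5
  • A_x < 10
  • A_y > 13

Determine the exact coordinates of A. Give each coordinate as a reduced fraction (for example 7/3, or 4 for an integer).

A = (6, 15)

1. A_x = 6  [[AB ⟂ BC ⇒ -1x-2y+36=0] ∩ [|A−(10, 13)|²=20]]
2. A_y = 15  [[AB ⟂ BC ⇒ -1x-2y+36=0] ∩ [|A−(10, 13)|²=20]]
   so A = (6, 15)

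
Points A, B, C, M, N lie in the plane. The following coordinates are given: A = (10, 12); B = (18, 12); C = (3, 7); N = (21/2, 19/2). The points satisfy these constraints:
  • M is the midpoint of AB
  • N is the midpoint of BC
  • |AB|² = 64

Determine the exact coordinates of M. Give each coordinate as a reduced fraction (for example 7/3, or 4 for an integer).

1. M_x = 14  [2·M = A+B = (10, 12)+(18, 12)]
2. M_y = 12  [2·M = A+B = (10, 12)+(18, 12)]
   so M = (14, 12)

M = (14, 12)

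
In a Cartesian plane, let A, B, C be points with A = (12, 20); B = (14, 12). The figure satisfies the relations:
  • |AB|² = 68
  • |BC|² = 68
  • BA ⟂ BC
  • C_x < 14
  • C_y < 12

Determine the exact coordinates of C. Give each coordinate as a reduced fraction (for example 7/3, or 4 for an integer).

1. C_x = 6  [[BA ⟂ BC ⇒ -2x+8y-68=0] ∩ [|C−(14, 12)|²=68]]
2. C_y = 10  [[BA ⟂ BC ⇒ -2x+8y-68=0] ∩ [|C−(14, 12)|²=68]]
   so C = (6, 10)

C = (6, 10)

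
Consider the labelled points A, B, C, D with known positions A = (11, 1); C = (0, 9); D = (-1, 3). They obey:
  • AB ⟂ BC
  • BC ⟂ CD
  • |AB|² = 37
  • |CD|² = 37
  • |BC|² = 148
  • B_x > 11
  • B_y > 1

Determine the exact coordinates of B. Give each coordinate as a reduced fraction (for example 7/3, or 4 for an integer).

1. B_x = 12  [[BC ⟂ CD ⇒ 1x+6y-54=0] ∩ [|B−(11, 1)|²=37]]
2. B_y = 7  [[BC ⟂ CD ⇒ 1x+6y-54=0] ∩ [|B−(11, 1)|²=37]]
   so B = (12, 7)

B = (12, 7)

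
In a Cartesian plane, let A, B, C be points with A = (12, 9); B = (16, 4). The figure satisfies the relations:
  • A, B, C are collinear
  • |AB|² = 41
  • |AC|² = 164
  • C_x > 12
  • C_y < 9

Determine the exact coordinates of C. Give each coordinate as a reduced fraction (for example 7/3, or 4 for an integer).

C = (20, -1)

1. C_x = 20  [[A, B, C are collinear ⇒ 5x+4y-96=0] ∩ [|C−(12, 9)|²=164]]
2. C_y = -1  [[A, B, C are collinear ⇒ 5x+4y-96=0] ∩ [|C−(12, 9)|²=164]]
   so C = (20, -1)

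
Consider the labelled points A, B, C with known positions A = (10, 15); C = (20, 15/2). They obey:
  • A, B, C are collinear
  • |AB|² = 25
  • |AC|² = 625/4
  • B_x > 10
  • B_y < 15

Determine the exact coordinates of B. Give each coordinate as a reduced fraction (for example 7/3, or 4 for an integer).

1. B_x = 14  [[A, B, C are collinear ⇒ -15/2x-10y+225=0] ∩ [|B−(10, 15)|²=25]]
2. B_y = 12  [[A, B, C are collinear ⇒ -15/2x-10y+225=0] ∩ [|B−(10, 15)|²=25]]
   so B = (14, 12)

B = (14, 12)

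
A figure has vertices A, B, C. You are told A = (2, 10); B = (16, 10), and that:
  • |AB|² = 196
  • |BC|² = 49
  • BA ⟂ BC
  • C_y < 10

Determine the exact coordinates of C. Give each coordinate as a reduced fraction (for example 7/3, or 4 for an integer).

1. C_x = 16  [[BA ⟂ BC ⇒ -14x+224=0] ∩ [|C−(16, 10)|²=49]]
2. C_y = 3  [[BA ⟂ BC ⇒ -14x+224=0] ∩ [|C−(16, 10)|²=49]]
   so C = (16, 3)

C = (16, 3)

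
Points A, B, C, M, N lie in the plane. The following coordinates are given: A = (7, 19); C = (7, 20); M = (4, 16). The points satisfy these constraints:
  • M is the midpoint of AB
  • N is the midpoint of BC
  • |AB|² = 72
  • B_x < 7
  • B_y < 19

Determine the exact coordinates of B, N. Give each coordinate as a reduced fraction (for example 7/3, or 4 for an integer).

1. B_x = 1  [B = 2·M−A = 2·(4, 16)−(7, 19)]
2. B_y = 13  [B = 2·M−A = 2·(4, 16)−(7, 19)]
   so B = (1, 13)
3. N_x = 4  [2·N = B+C = (1, 13)+(7, 20)]
4. N_y = 33/2  [2·N = B+C = (1, 13)+(7, 20)]
   so N = (4, 33/2)

B = (1, 13)
N = (4, 33/2)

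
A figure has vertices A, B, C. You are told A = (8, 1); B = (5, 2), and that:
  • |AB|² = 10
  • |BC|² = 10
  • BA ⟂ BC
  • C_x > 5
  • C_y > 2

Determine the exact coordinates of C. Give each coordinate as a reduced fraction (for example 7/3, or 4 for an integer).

1. C_x = 6  [[BA ⟂ BC ⇒ 3x-1y-13=0] ∩ [|C−(5, 2)|²=10]]
2. C_y = 5  [[BA ⟂ BC ⇒ 3x-1y-13=0] ∩ [|C−(5, 2)|²=10]]
   so C = (6, 5)

C = (6, 5)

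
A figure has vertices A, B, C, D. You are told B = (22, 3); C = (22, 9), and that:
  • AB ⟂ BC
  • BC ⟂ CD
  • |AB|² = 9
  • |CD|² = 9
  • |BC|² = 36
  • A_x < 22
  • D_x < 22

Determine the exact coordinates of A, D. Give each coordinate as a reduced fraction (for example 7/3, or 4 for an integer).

A = (19, 3)
D = (19, 9)

1. A_x = 19  [[AB ⟂ BC ⇒ -6y+18=0] ∩ [|A−(22, 3)|²=9]]
2. A_y = 3  [[AB ⟂ BC ⇒ -6y+18=0] ∩ [|A−(22, 3)|²=9]]
   so A = (19, 3)
3. D_x = 19  [[BC ⟂ CD ⇒ 6y-54=0] ∩ [|D−(22, 9)|²=9]]
4. D_y = 9  [[BC ⟂ CD ⇒ 6y-54=0] ∩ [|D−(22, 9)|²=9]]
   so D = (19, 9)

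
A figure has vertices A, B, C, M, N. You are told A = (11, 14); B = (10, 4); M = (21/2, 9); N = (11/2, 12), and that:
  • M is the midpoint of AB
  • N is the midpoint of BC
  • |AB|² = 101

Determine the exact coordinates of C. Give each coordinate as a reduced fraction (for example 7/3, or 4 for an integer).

C = (1, 20)

1. C_x = 1  [C = 2·N−B = 2·(11/2, 12)−(10, 4)]
2. C_y = 20  [C = 2·N−B = 2·(11/2, 12)−(10, 4)]
   so C = (1, 20)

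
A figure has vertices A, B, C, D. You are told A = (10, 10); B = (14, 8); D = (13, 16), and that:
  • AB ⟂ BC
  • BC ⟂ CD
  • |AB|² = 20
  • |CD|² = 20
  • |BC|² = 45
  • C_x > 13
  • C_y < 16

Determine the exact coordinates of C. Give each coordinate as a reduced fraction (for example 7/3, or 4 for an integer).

1. C_x = 17  [[AB ⟂ BC ⇒ 4x-2y-40=0] ∩ [|C−(13, 16)|²=20]]
2. C_y = 14  [[AB ⟂ BC ⇒ 4x-2y-40=0] ∩ [|C−(13, 16)|²=20]]
   so C = (17, 14)

C = (17, 14)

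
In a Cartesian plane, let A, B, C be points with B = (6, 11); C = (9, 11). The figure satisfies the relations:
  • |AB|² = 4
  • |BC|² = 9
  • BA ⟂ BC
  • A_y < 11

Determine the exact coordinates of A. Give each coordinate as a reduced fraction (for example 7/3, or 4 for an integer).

1. A_x = 6  [[BA ⟂ BC ⇒ 3x-18=0] ∩ [|A−(6, 11)|²=4]]
2. A_y = 9  [[BA ⟂ BC ⇒ 3x-18=0] ∩ [|A−(6, 11)|²=4]]
   so A = (6, 9)

A = (6, 9)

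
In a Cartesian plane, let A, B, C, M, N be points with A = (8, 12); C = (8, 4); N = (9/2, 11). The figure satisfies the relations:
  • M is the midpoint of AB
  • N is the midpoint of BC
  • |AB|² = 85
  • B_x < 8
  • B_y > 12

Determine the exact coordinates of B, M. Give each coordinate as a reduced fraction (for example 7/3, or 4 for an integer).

1. B_x = 1  [B = 2·N−C = 2·(9/2, 11)−(8, 4)]
2. B_y = 18  [B = 2·N−C = 2·(9/2, 11)−(8, 4)]
   so B = (1, 18)
3. M_x = 9/2  [2·M = A+B = (8, 12)+(1, 18)]
4. M_y = 15  [2·M = A+B = (8, 12)+(1, 18)]
   so M = (9/2, 15)

B = (1, 18)
M = (9/2, 15)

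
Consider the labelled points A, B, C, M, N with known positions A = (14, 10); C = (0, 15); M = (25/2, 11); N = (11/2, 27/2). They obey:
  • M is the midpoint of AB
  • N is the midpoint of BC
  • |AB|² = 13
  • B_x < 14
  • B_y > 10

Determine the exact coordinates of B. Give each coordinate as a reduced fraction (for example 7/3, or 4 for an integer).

1. B_x = 11  [B = 2·M−A = 2·(25/2, 11)−(14, 10)]
2. B_y = 12  [B = 2·M−A = 2·(25/2, 11)−(14, 10)]
   so B = (11, 12)

B = (11, 12)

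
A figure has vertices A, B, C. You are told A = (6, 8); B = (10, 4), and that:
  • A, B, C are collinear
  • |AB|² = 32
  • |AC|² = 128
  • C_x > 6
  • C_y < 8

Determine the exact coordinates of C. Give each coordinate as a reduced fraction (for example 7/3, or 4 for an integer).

1. C_x = 14  [[A, B, C are collinear ⇒ 4x+4y-56=0] ∩ [|C−(6, 8)|²=128]]
2. C_y = 0  [[A, B, C are collinear ⇒ 4x+4y-56=0] ∩ [|C−(6, 8)|²=128]]
   so C = (14, 0)

C = (14, 0)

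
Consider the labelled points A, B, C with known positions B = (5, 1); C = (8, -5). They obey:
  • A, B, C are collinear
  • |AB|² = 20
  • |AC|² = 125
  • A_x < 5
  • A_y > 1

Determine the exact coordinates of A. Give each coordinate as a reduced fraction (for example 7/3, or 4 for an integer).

A = (3, 5)

1. A_x = 3  [[A, B, C are collinear ⇒ 6x+3y-33=0] ∩ [|A−(5, 1)|²=20]]
2. A_y = 5  [[A, B, C are collinear ⇒ 6x+3y-33=0] ∩ [|A−(5, 1)|²=20]]
   so A = (3, 5)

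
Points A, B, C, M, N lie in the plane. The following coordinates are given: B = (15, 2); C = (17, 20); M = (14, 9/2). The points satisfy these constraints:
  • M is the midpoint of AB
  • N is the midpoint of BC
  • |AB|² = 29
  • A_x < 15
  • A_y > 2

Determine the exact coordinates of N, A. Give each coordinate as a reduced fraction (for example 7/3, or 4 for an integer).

N = (16, 11)
A = (13, 7)

1. A_x = 13  [A = 2·M−B = 2·(14, 9/2)−(15, 2)]
2. A_y = 7  [A = 2·M−B = 2·(14, 9/2)−(15, 2)]
   so A = (13, 7)
3. N_x = 16  [2·N = B+C = (15, 2)+(17, 20)]
4. N_y = 11  [2·N = B+C = (15, 2)+(17, 20)]
   so N = (16, 11)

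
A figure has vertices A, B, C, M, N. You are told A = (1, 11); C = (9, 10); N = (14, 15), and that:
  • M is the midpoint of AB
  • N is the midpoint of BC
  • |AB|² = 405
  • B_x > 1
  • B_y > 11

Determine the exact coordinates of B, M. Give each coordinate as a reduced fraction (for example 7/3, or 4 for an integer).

B = (19, 20)
M = (10, 31/2)

1. B_x = 19  [B = 2·N−C = 2·(14, 15)−(9, 10)]
2. B_y = 20  [B = 2·N−C = 2·(14, 15)−(9, 10)]
   so B = (19, 20)
3. M_x = 10  [2·M = A+B = (1, 11)+(19, 20)]
4. M_y = 31/2  [2·M = A+B = (1, 11)+(19, 20)]
   so M = (10, 31/2)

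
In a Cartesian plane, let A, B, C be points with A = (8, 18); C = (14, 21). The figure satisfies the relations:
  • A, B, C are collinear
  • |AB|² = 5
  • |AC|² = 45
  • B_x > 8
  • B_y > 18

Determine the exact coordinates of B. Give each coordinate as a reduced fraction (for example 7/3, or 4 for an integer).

B = (10, 19)

1. B_x = 10  [[A, B, C are collinear ⇒ 3x-6y+84=0] ∩ [|B−(8, 18)|²=5]]
2. B_y = 19  [[A, B, C are collinear ⇒ 3x-6y+84=0] ∩ [|B−(8, 18)|²=5]]
   so B = (10, 19)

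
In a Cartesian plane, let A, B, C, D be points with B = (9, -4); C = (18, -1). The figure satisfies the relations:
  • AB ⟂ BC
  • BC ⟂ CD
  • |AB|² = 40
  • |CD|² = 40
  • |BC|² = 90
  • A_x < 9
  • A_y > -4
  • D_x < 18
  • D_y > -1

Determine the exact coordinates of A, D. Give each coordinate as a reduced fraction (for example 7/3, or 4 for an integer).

A = (7, 2)
D = (16, 5)

1. A_x = 7  [[AB ⟂ BC ⇒ -9x-3y+69=0] ∩ [|A−(9, -4)|²=40]]
2. A_y = 2  [[AB ⟂ BC ⇒ -9x-3y+69=0] ∩ [|A−(9, -4)|²=40]]
   so A = (7, 2)
3. D_x = 16  [[BC ⟂ CD ⇒ 9x+3y-159=0] ∩ [|D−(18, -1)|²=40]]
4. D_y = 5  [[BC ⟂ CD ⇒ 9x+3y-159=0] ∩ [|D−(18, -1)|²=40]]
   so D = (16, 5)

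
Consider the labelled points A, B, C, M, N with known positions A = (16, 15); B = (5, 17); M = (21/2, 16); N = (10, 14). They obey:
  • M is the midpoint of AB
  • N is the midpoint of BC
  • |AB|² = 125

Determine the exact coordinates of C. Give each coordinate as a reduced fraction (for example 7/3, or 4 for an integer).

C = (15, 11)

1. C_x = 15  [C = 2·N−B = 2·(10, 14)−(5, 17)]
2. C_y = 11  [C = 2·N−B = 2·(10, 14)−(5, 17)]
   so C = (15, 11)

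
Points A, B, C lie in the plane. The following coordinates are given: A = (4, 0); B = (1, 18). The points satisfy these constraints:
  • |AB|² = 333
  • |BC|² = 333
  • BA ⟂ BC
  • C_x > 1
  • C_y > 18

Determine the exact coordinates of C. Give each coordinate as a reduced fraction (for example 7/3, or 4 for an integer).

C = (19, 21)

1. C_x = 19  [[BA ⟂ BC ⇒ 3x-18y+321=0] ∩ [|C−(1, 18)|²=333]]
2. C_y = 21  [[BA ⟂ BC ⇒ 3x-18y+321=0] ∩ [|C−(1, 18)|²=333]]
   so C = (19, 21)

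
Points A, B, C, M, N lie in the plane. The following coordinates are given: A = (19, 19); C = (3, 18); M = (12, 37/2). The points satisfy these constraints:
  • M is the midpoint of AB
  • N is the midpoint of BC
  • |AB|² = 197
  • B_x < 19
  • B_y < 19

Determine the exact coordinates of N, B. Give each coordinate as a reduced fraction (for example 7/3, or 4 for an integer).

N = (4, 18)
B = (5, 18)

1. B_x = 5  [B = 2·M−A = 2·(12, 37/2)−(19, 19)]
2. B_y = 18  [B = 2·M−A = 2·(12, 37/2)−(19, 19)]
   so B = (5, 18)
3. N_x = 4  [2·N = B+C = (5, 18)+(3, 18)]
4. N_y = 18  [2·N = B+C = (5, 18)+(3, 18)]
   so N = (4, 18)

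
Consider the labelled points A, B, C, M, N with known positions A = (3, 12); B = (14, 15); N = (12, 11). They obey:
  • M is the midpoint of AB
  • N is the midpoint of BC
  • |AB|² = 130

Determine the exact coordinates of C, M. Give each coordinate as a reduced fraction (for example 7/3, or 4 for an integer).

C = (10, 7)
M = (17/2, 27/2)

1. M_x = 17/2  [2·M = A+B = (3, 12)+(14, 15)]
2. M_y = 27/2  [2·M = A+B = (3, 12)+(14, 15)]
   so M = (17/2, 27/2)
3. C_x = 10  [C = 2·N−B = 2·(12, 11)−(14, 15)]
4. C_y = 7  [C = 2·N−B = 2·(12, 11)−(14, 15)]
   so C = (10, 7)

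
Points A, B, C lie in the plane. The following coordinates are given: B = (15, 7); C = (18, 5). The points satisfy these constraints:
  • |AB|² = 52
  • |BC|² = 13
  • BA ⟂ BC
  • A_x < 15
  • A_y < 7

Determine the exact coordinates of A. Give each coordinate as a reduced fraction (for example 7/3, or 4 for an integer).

1. A_x = 11  [[BA ⟂ BC ⇒ 3x-2y-31=0] ∩ [|A−(15, 7)|²=52]]
2. A_y = 1  [[BA ⟂ BC ⇒ 3x-2y-31=0] ∩ [|A−(15, 7)|²=52]]
   so A = (11, 1)

A = (11, 1)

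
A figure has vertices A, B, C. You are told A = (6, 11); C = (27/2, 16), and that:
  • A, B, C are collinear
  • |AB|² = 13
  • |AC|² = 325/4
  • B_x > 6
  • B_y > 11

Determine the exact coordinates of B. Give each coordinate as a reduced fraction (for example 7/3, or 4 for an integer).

B = (9, 13)

1. B_x = 9  [[A, B, C are collinear ⇒ 5x-15/2y+105/2=0] ∩ [|B−(6, 11)|²=13]]
2. B_y = 13  [[A, B, C are collinear ⇒ 5x-15/2y+105/2=0] ∩ [|B−(6, 11)|²=13]]
   so B = (9, 13)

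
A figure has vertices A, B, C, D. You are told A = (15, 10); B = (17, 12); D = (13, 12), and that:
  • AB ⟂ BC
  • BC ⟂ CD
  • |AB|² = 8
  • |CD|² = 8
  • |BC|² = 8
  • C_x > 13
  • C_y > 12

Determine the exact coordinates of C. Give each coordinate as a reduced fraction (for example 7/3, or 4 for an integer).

C = (15, 14)

1. C_x = 15  [[AB ⟂ BC ⇒ 2x+2y-58=0] ∩ [|C−(13, 12)|²=8]]
2. C_y = 14  [[AB ⟂ BC ⇒ 2x+2y-58=0] ∩ [|C−(13, 12)|²=8]]
   so C = (15, 14)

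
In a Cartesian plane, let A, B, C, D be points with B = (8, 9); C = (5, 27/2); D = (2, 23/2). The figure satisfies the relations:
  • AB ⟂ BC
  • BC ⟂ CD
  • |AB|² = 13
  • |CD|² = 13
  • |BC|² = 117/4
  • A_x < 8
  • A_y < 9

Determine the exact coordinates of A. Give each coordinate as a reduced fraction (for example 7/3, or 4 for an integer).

1. A_x = 5  [[AB ⟂ BC ⇒ 3x-9/2y+33/2=0] ∩ [|A−(8, 9)|²=13]]
2. A_y = 7  [[AB ⟂ BC ⇒ 3x-9/2y+33/2=0] ∩ [|A−(8, 9)|²=13]]
   so A = (5, 7)

A = (5, 7)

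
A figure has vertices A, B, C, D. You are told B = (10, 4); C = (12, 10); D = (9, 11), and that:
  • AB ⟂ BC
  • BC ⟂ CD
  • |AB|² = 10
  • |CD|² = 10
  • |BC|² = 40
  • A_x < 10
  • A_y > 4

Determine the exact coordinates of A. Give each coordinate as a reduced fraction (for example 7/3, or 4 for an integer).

1. A_x = 7  [[AB ⟂ BC ⇒ -2x-6y+44=0] ∩ [|A−(10, 4)|²=10]]
2. A_y = 5  [[AB ⟂ BC ⇒ -2x-6y+44=0] ∩ [|A−(10, 4)|²=10]]
   so A = (7, 5)

A = (7, 5)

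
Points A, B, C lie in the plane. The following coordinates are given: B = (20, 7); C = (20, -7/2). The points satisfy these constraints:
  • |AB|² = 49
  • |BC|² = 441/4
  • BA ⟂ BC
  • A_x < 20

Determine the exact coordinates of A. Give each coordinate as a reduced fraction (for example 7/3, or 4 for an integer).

A = (13, 7)

1. A_x = 13  [[BA ⟂ BC ⇒ -21/2y+147/2=0] ∩ [|A−(20, 7)|²=49]]
2. A_y = 7  [[BA ⟂ BC ⇒ -21/2y+147/2=0] ∩ [|A−(20, 7)|²=49]]
   so A = (13, 7)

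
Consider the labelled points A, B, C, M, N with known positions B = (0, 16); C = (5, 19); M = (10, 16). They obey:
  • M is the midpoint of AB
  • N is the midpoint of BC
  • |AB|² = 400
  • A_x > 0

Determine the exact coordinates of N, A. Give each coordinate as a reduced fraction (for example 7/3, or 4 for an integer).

1. A_x = 20  [A = 2·M−B = 2·(10, 16)−(0, 16)]
2. A_y = 16  [A = 2·M−B = 2·(10, 16)−(0, 16)]
   so A = (20, 16)
3. N_x = 5/2  [2·N = B+C = (0, 16)+(5, 19)]
4. N_y = 35/2  [2·N = B+C = (0, 16)+(5, 19)]
   so N = (5/2, 35/2)

N = (5/2, 35/2)
A = (20, 16)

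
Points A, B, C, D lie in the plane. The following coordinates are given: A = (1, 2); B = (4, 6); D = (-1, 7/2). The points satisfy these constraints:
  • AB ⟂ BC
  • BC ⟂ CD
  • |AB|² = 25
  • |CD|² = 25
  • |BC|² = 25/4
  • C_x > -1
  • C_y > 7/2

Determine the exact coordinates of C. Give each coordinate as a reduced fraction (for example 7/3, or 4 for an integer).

1. C_x = 2  [[AB ⟂ BC ⇒ 3x+4y-36=0] ∩ [|C−(-1, 7/2)|²=25]]
2. C_y = 15/2  [[AB ⟂ BC ⇒ 3x+4y-36=0] ∩ [|C−(-1, 7/2)|²=25]]
   so C = (2, 15/2)

C = (2, 15/2)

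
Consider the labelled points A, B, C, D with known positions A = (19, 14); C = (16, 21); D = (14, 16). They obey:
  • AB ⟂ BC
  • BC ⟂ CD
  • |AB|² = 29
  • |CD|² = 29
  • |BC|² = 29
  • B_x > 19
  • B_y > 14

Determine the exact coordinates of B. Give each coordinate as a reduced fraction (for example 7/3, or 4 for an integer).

1. B_x = 21  [[BC ⟂ CD ⇒ 2x+5y-137=0] ∩ [|B−(19, 14)|²=29]]
2. B_y = 19  [[BC ⟂ CD ⇒ 2x+5y-137=0] ∩ [|B−(19, 14)|²=29]]
   so B = (21, 19)

B = (21, 19)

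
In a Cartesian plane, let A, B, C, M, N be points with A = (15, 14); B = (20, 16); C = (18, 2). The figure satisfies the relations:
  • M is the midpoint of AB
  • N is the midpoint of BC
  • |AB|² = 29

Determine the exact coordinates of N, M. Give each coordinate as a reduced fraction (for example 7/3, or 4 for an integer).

1. M_x = 35/2  [2·M = A+B = (15, 14)+(20, 16)]
2. M_y = 15  [2·M = A+B = (15, 14)+(20, 16)]
   so M = (35/2, 15)
3. N_x = 19  [2·N = B+C = (20, 16)+(18, 2)]
4. N_y = 9  [2·N = B+C = (20, 16)+(18, 2)]
   so N = (19, 9)

N = (19, 9)
M = (35/2, 15)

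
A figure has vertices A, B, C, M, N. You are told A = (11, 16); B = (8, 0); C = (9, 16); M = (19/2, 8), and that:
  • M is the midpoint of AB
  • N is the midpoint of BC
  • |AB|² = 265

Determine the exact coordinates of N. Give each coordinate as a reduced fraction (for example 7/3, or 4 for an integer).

N = (17/2, 8)

1. N_x = 17/2  [2·N = B+C = (8, 0)+(9, 16)]
2. N_y = 8  [2·N = B+C = (8, 0)+(9, 16)]
   so N = (17/2, 8)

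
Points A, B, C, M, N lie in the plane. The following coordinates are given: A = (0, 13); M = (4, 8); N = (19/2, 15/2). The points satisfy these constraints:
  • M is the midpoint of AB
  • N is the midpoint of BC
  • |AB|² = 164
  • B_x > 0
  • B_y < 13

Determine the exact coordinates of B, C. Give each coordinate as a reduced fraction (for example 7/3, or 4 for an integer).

1. B_x = 8  [B = 2·M−A = 2·(4, 8)−(0, 13)]
2. B_y = 3  [B = 2·M−A = 2·(4, 8)−(0, 13)]
   so B = (8, 3)
3. C_x = 11  [C = 2·N−B = 2·(19/2, 15/2)−(8, 3)]
4. C_y = 12  [C = 2·N−B = 2·(19/2, 15/2)−(8, 3)]
   so C = (11, 12)

B = (8, 3)
C = (11, 12)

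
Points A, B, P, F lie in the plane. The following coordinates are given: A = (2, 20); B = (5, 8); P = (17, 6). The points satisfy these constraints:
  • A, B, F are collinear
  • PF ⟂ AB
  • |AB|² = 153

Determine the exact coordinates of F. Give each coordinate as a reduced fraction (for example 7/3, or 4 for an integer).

1. F_x = 105/17  [[A, B, F are collinear ⇒ 12x+3y-84=0] ∩ [PF ⟂ AB ⇒ 3x-12y+21=0]]
2. F_y = 56/17  [[A, B, F are collinear ⇒ 12x+3y-84=0] ∩ [PF ⟂ AB ⇒ 3x-12y+21=0]]
   so F = (105/17, 56/17)

F = (105/17, 56/17)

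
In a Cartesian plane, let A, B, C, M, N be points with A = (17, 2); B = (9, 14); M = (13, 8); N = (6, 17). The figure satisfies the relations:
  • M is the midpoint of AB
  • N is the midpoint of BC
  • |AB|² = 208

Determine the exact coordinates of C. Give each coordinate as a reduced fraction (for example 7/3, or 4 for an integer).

C = (3, 20)

1. C_x = 3  [C = 2·N−B = 2·(6, 17)−(9, 14)]
2. C_y = 20  [C = 2·N−B = 2·(6, 17)−(9, 14)]
   so C = (3, 20)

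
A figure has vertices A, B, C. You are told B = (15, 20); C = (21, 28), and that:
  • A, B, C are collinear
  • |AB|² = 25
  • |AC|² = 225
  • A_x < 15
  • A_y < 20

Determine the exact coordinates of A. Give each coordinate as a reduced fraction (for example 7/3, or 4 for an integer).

A = (12, 16)

1. A_x = 12  [[A, B, C are collinear ⇒ -8x+6y=0] ∩ [|A−(15, 20)|²=25]]
2. A_y = 16  [[A, B, C are collinear ⇒ -8x+6y=0] ∩ [|A−(15, 20)|²=25]]
   so A = (12, 16)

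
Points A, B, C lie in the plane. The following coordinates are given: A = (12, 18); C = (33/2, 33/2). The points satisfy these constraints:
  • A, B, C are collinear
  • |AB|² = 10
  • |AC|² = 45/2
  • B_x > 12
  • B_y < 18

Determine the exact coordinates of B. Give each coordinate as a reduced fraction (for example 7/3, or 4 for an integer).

B = (15, 17)

1. B_x = 15  [[A, B, C are collinear ⇒ -3/2x-9/2y+99=0] ∩ [|B−(12, 18)|²=10]]
2. B_y = 17  [[A, B, C are collinear ⇒ -3/2x-9/2y+99=0] ∩ [|B−(12, 18)|²=10]]
   so B = (15, 17)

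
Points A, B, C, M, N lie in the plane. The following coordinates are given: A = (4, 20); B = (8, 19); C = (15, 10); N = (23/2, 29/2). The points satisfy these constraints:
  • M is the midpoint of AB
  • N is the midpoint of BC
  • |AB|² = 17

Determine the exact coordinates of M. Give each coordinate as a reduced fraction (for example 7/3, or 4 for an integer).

1. M_x = 6  [2·M = A+B = (4, 20)+(8, 19)]
2. M_y = 39/2  [2·M = A+B = (4, 20)+(8, 19)]
   so M = (6, 39/2)

M = (6, 39/2)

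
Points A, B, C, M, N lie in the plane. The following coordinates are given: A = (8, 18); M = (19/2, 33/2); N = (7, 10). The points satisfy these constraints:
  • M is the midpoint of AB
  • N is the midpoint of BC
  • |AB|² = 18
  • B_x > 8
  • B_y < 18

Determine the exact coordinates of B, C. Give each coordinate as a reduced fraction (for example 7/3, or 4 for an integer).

1. B_x = 11  [B = 2·M−A = 2·(19/2, 33/2)−(8, 18)]
2. B_y = 15  [B = 2·M−A = 2·(19/2, 33/2)−(8, 18)]
   so B = (11, 15)
3. C_x = 3  [C = 2·N−B = 2·(7, 10)−(11, 15)]
4. C_y = 5  [C = 2·N−B = 2·(7, 10)−(11, 15)]
   so C = (3, 5)

B = (11, 15)
C = (3, 5)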